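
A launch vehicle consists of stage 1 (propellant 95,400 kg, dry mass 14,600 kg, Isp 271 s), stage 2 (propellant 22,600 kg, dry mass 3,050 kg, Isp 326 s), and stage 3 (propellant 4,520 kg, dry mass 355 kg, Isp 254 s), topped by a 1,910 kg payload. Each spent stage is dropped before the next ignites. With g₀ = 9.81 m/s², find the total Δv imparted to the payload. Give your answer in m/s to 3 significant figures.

Δv ≈ 9500 m/s

Ignition mass of stage 1 = 95,400+14,600 + 22,600+3,050 + 4,520+355 + 1,910 = 142,435 kg.
Stage 1: m₀ = 142,435 kg, m_f = 142,435 − 95,400 = 47,035 kg; Δv = 271×9.81×ln(3.028) = 2658.5×1.1080 ≈ 2946 m/s.
Stage 2: m₀ = 32,435 kg, m_f = 32,435 − 22,600 = 9,835 kg; Δv = 326×9.81×ln(3.298) = 3198.1×1.1933 ≈ 3816 m/s.
Stage 3: m₀ = 6,785 kg, m_f = 6,785 − 4,520 = 2,265 kg; Δv = 254×9.81×ln(2.996) = 2491.7×1.0971 ≈ 2734 m/s.
Total Δv = 2946 + 3816 + 2734 = 9496 m/s.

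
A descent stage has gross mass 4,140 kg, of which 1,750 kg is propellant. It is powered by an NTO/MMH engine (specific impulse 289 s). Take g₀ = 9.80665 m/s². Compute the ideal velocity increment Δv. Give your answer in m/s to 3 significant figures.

v_e = Isp · g₀ = 289 × 9.80665 = 2834.1 m/s.
m_f = m₀ − m_prop = 4,140 − 1,750 = 2,390 kg.
Δv = v_e · ln(m₀/m_f) = 2834.1 × ln(1.732) = 2834.1 × 0.5494 ≈ 1557.1 m/s.

Δv ≈ 1560 m/s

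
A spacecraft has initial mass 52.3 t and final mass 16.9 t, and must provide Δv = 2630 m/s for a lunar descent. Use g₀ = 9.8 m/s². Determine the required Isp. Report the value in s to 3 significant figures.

ln(m₀/m_f) = ln(52300/16900) = ln(3.095) = 1.1297.
By the Tsiolkovsky rocket equation, v_e = Δv / ln(m₀/m_f) = 2630 / 1.1297 = 2328.1 m/s.
Isp = v_e / g₀ = 2328.1 / 9.8 = 237.6 s.

Isp ≈ 238 s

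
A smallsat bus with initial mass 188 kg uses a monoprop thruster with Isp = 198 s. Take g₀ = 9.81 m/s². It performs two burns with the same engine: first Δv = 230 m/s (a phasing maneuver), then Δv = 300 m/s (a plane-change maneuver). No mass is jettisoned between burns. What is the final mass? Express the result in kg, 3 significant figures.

final mass ≈ 143 kg

v_e = Isp · g₀ = 198 × 9.81 = 1942.4 m/s.
After the first burn: m = 188 × exp(−230/1942.4) = 188 × 0.88833 = 167.006 kg.
After the second burn: m = 167.006 × exp(−300/1942.4) = 167.006 × 0.85689 = 143.106 kg.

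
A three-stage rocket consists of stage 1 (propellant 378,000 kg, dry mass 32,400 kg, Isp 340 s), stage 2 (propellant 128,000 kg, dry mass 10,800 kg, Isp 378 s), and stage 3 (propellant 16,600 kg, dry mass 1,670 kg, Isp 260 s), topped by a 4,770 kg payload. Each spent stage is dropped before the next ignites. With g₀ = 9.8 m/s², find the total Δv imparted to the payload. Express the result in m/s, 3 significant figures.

Ignition mass of stage 1 = 378,000+32,400 + 128,000+10,800 + 16,600+1,670 + 4,770 = 572,240 kg.
Stage 1: m₀ = 572,240 kg, m_f = 572,240 − 378,000 = 194,240 kg; Δv = 340×9.8×ln(2.946) = 3332.0×1.0805 ≈ 3600 m/s.
Stage 2: m₀ = 161,840 kg, m_f = 161,840 − 128,000 = 33,840 kg; Δv = 378×9.8×ln(4.783) = 3704.4×1.5650 ≈ 5797 m/s.
Stage 3: m₀ = 23,040 kg, m_f = 23,040 − 16,600 = 6,440 kg; Δv = 260×9.8×ln(3.578) = 2548.0×1.2747 ≈ 3248 m/s.
Total Δv = 3600 + 5797 + 3248 = 12645 m/s.

Δv ≈ 12600 m/s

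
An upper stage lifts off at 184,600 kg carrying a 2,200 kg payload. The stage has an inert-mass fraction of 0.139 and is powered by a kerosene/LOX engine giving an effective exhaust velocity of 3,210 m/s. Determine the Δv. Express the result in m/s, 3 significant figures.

Stage wet mass = m₀ − payload = 184,600 − 2,200 = 182,400 kg.
Stage dry mass = ε × stage wet mass = 0.139 × 182,400 = 25,353.6 kg.
Burnout mass m_f = stage dry + payload = 25,353.6 + 2,200 = 27,553.6 kg.
From the ideal rocket equation, Δv = v_e · ln(184,600/27,553.6) = 3210.0 × ln(6.7) = 3210.0 × 1.9021 ≈ 6106 m/s.

Δv ≈ 6110 m/s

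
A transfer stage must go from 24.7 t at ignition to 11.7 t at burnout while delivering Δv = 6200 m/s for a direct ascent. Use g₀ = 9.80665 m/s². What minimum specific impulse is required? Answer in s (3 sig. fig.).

Isp ≈ 846 s

ln(m₀/m_f) = ln(24700/11700) = ln(2.111) = 0.7472.
By the Tsiolkovsky rocket equation, v_e = Δv / ln(m₀/m_f) = 6200 / 0.7472 = 8297.5 m/s.
Isp = v_e / g₀ = 8297.5 / 9.80665 = 846.1 s.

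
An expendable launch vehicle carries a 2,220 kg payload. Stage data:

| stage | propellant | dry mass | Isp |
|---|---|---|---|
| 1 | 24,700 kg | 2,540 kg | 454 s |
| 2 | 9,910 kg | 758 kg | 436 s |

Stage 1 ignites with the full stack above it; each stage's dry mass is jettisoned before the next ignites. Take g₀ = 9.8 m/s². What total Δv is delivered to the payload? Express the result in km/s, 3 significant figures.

Ignition mass of stage 1 = 24,700+2,540 + 9,910+758 + 2,220 = 40,128 kg.
Stage 1: m₀ = 40,128 kg, m_f = 40,128 − 24,700 = 15,428 kg; Δv = 454×9.8×ln(2.601) = 4449.2×0.9559 ≈ 4253 m/s.
Stage 2: m₀ = 12,888 kg, m_f = 12,888 − 9,910 = 2,978 kg; Δv = 436×9.8×ln(4.328) = 4272.8×1.4650 ≈ 6260 m/s.
Total Δv = 4253 + 6260 = 10513 m/s.

Δv ≈ 10.5 km/s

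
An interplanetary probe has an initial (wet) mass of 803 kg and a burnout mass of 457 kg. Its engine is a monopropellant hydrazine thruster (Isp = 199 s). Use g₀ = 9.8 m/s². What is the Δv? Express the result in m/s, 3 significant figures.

Δv ≈ 1100 m/s

v_e = Isp · g₀ = 199 × 9.8 = 1950.2 m/s.
Δv = v_e · ln(m₀/m_f) = 1950.2 × ln(1.757) = 1950.2 × 0.5637 ≈ 1099.3 m/s.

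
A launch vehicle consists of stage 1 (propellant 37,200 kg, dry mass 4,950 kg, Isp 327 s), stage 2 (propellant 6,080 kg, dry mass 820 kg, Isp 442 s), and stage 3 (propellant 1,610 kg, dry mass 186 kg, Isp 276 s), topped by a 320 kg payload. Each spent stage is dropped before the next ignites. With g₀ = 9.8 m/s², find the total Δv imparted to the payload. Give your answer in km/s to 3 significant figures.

Δv ≈ 12.9 km/s

Ignition mass of stage 1 = 37,200+4,950 + 6,080+820 + 1,610+186 + 320 = 51,166 kg.
Stage 1: m₀ = 51,166 kg, m_f = 51,166 − 37,200 = 13,966 kg; Δv = 327×9.8×ln(3.664) = 3204.6×1.2984 ≈ 4161 m/s.
Stage 2: m₀ = 9,016 kg, m_f = 9,016 − 6,080 = 2,936 kg; Δv = 442×9.8×ln(3.071) = 4331.6×1.1220 ≈ 4860 m/s.
Stage 3: m₀ = 2,116 kg, m_f = 2,116 − 1,610 = 506 kg; Δv = 276×9.8×ln(4.182) = 2704.8×1.4307 ≈ 3870 m/s.
Total Δv = 4161 + 4860 + 3870 = 12891 m/s.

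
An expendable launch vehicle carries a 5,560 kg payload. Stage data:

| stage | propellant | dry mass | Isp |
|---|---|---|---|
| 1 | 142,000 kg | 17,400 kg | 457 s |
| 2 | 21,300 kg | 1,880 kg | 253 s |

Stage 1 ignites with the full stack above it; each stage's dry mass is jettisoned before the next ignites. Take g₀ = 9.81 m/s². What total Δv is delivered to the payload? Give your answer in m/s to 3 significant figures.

Ignition mass of stage 1 = 142,000+17,400 + 21,300+1,880 + 5,560 = 188,140 kg.
Stage 1: m₀ = 188,140 kg, m_f = 188,140 − 142,000 = 46,140 kg; Δv = 457×9.81×ln(4.078) = 4483.2×1.4055 ≈ 6301 m/s.
Stage 2: m₀ = 28,740 kg, m_f = 28,740 − 21,300 = 7,440 kg; Δv = 253×9.81×ln(3.863) = 2481.9×1.3514 ≈ 3354 m/s.
Total Δv = 6301 + 3354 = 9655 m/s.

Δv ≈ 9660 m/s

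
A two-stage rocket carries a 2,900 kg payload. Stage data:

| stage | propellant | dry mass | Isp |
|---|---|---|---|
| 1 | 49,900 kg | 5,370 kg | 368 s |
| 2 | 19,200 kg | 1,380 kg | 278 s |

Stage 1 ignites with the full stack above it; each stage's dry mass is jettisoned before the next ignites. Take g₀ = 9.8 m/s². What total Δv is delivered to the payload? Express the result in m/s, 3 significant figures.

Δv ≈ 8260 m/s

Ignition mass of stage 1 = 49,900+5,370 + 19,200+1,380 + 2,900 = 78,750 kg.
Stage 1: m₀ = 78,750 kg, m_f = 78,750 − 49,900 = 28,850 kg; Δv = 368×9.8×ln(2.73) = 3606.4×1.0042 ≈ 3621 m/s.
Stage 2: m₀ = 23,480 kg, m_f = 23,480 − 19,200 = 4,280 kg; Δv = 278×9.8×ln(5.486) = 2724.4×1.7022 ≈ 4637 m/s.
Total Δv = 3621 + 4637 = 8258 m/s.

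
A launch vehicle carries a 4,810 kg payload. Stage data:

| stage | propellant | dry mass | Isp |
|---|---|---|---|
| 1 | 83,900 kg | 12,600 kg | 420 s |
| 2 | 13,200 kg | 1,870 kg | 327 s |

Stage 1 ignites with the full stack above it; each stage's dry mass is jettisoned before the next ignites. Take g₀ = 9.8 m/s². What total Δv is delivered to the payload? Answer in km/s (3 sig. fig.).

Ignition mass of stage 1 = 83,900+12,600 + 13,200+1,870 + 4,810 = 116,380 kg.
Stage 1: m₀ = 116,380 kg, m_f = 116,380 − 83,900 = 32,480 kg; Δv = 420×9.8×ln(3.583) = 4116.0×1.2762 ≈ 5253 m/s.
Stage 2: m₀ = 19,880 kg, m_f = 19,880 − 13,200 = 6,680 kg; Δv = 327×9.8×ln(2.976) = 3204.6×1.0906 ≈ 3495 m/s.
Total Δv = 5253 + 3495 = 8748 m/s.

Δv ≈ 8.75 km/s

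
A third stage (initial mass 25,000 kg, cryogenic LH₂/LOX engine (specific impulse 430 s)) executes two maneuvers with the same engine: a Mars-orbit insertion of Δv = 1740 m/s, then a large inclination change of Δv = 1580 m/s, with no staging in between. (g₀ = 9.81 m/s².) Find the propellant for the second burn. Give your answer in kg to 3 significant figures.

v_e = Isp · g₀ = 430 × 9.81 = 4218.3 m/s.
After the first burn: m = 25000 × exp(−1740/4218.3) = 25000 × 0.66200 = 16,550 kg.
After the second burn: m = 16,550 × exp(−1580/4218.3) = 16,550 × 0.68759 = 11,379.6 kg.
Second-burn propellant = 16,550 − 11,379.6 = 5,170.4 kg.

propellant for the second burn ≈ 5170 kg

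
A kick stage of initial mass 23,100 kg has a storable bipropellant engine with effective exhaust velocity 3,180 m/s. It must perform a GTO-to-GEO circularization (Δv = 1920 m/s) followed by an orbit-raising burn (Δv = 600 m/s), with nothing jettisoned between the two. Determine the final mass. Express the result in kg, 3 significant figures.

After the first burn: m = 23100 × exp(−1920/3180.0) = 23100 × 0.54674 = 12,629.7 kg.
After the second burn: m = 12,629.7 × exp(−600/3180.0) = 12,629.7 × 0.82805 = 10,458 kg.

final mass ≈ 10500 kg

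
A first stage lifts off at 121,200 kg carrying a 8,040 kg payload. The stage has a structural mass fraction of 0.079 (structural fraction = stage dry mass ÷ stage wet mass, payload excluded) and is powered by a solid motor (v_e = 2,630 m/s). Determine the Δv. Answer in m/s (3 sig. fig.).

Stage wet mass = m₀ − payload = 121,200 − 8,040 = 113,160 kg.
Stage dry mass = ε × stage wet mass = 0.079 × 113,160 = 8,939.64 kg.
Burnout mass m_f = stage dry + payload = 8,939.64 + 8,040 = 16,979.64 kg.
Δv = v_e · ln(121,200/16,979.64) = 2630.0 × ln(7.138) = 2630.0 × 1.9654 ≈ 5169 m/s.

Δv ≈ 5170 m/s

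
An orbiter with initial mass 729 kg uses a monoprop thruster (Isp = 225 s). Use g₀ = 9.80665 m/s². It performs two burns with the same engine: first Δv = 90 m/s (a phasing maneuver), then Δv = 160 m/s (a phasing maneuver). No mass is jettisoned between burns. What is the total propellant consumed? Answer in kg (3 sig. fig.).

v_e = Isp · g₀ = 225 × 9.80665 = 2206.5 m/s.
After the first burn: m = 729 × exp(−90/2206.5) = 729 × 0.96003 = 699.862 kg.
After the second burn: m = 699.862 × exp(−160/2206.5) = 699.862 × 0.93005 = 650.907 kg.
Total propellant = m₀ − m_final = 729 − 650.907 = 78.093 kg.

total propellant consumed ≈ 78.1 kg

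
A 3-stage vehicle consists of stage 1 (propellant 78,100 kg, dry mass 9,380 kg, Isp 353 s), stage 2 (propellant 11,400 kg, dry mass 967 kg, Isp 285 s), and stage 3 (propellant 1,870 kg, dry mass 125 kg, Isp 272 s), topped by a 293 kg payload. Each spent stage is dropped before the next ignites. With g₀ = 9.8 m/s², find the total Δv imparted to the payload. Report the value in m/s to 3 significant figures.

Δv ≈ 13700 m/s

Ignition mass of stage 1 = 78,100+9,380 + 11,400+967 + 1,870+125 + 293 = 102,135 kg.
Stage 1: m₀ = 102,135 kg, m_f = 102,135 − 78,100 = 24,035 kg; Δv = 353×9.8×ln(4.249) = 3459.4×1.4468 ≈ 5005 m/s.
Stage 2: m₀ = 14,655 kg, m_f = 14,655 − 11,400 = 3,255 kg; Δv = 285×9.8×ln(4.502) = 2793.0×1.5046 ≈ 4202 m/s.
Stage 3: m₀ = 2,288 kg, m_f = 2,288 − 1,870 = 418 kg; Δv = 272×9.8×ln(5.474) = 2665.6×1.7000 ≈ 4531 m/s.
Total Δv = 5005 + 4202 + 4531 = 13738 m/s.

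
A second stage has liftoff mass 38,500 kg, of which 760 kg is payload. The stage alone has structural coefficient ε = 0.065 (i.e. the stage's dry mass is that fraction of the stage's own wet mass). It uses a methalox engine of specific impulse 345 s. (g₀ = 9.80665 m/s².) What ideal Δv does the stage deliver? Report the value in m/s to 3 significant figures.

Stage wet mass = m₀ − payload = 38,500 − 760 = 37,740 kg.
Stage dry mass = ε × stage wet mass = 0.065 × 37,740 = 2,453.1 kg.
Burnout mass m_f = stage dry + payload = 2,453.1 + 760 = 3,213.1 kg.
v_e = Isp · g₀ = 345 × 9.80665 = 3383.3 m/s.
Δv = v_e · ln(38,500/3,213.1) = 3383.3 × ln(11.98) = 3383.3 × 2.4834 ≈ 8402 m/s.

Δv ≈ 8400 m/s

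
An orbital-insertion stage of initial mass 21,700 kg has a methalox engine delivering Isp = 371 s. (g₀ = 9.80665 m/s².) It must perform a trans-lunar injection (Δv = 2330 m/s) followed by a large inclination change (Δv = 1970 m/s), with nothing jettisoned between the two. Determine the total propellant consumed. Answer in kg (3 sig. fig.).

v_e = Isp · g₀ = 371 × 9.80665 = 3638.3 m/s.
After the first burn: m = 21700 × exp(−2330/3638.3) = 21700 × 0.52707 = 11,437.4 kg.
After the second burn: m = 11,437.4 × exp(−1970/3638.3) = 11,437.4 × 0.58189 = 6,655.31 kg.
Total propellant = m₀ − m_final = 21700 − 6,655.31 = 15,044.69 kg.

total propellant consumed ≈ 15000 kg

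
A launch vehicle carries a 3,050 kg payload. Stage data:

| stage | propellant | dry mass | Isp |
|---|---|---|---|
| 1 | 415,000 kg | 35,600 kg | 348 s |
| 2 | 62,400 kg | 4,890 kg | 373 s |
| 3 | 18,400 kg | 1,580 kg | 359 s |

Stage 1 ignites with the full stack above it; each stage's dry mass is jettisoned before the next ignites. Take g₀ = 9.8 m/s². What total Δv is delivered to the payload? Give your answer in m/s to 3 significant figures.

Δv ≈ 14900 m/s

Ignition mass of stage 1 = 415,000+35,600 + 62,400+4,890 + 18,400+1,580 + 3,050 = 540,920 kg.
Stage 1: m₀ = 540,920 kg, m_f = 540,920 − 415,000 = 125,920 kg; Δv = 348×9.8×ln(4.296) = 3410.4×1.4576 ≈ 4971 m/s.
Stage 2: m₀ = 90,320 kg, m_f = 90,320 − 62,400 = 27,920 kg; Δv = 373×9.8×ln(3.235) = 3655.4×1.1740 ≈ 4291 m/s.
Stage 3: m₀ = 23,030 kg, m_f = 23,030 − 18,400 = 4,630 kg; Δv = 359×9.8×ln(4.974) = 3518.2×1.6042 ≈ 5644 m/s.
Total Δv = 4971 + 4291 + 5644 = 14906 m/s.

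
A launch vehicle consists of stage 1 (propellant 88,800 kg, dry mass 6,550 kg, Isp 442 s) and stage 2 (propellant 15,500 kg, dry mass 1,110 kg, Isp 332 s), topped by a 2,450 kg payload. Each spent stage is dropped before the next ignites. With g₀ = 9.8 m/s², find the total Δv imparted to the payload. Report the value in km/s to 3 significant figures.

Ignition mass of stage 1 = 88,800+6,550 + 15,500+1,110 + 2,450 = 114,410 kg.
Stage 1: m₀ = 114,410 kg, m_f = 114,410 − 88,800 = 25,610 kg; Δv = 442×9.8×ln(4.467) = 4331.6×1.4968 ≈ 6484 m/s.
Stage 2: m₀ = 19,060 kg, m_f = 19,060 − 15,500 = 3,560 kg; Δv = 332×9.8×ln(5.354) = 3253.6×1.6778 ≈ 5459 m/s.
Total Δv = 6484 + 5459 = 11943 m/s.

Δv ≈ 11.9 km/s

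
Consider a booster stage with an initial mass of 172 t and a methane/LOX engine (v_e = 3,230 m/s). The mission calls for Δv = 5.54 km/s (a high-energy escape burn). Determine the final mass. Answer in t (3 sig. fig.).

Using Δv = v_e ln(m₀/m_f): m₀/m_f = exp(Δv / v_e) = exp(5540 / 3230.0) = exp(1.7152) = 5.5576.
m_f = m₀ / 5.5576 = 172 / 5.5576 = 30.9486 t.

final mass ≈ 30.9 t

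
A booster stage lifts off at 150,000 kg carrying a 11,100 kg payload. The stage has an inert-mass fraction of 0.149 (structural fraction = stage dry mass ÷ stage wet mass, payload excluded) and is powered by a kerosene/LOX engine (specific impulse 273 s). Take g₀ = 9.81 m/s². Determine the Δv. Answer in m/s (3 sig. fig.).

Δv ≈ 4150 m/s

Stage wet mass = m₀ − payload = 150,000 − 11,100 = 138,900 kg.
Stage dry mass = ε × stage wet mass = 0.149 × 138,900 = 20,696.1 kg.
Burnout mass m_f = stage dry + payload = 20,696.1 + 11,100 = 31,796.1 kg.
v_e = Isp · g₀ = 273 × 9.81 = 2678.1 m/s.
By the Tsiolkovsky rocket equation, Δv = v_e · ln(150,000/31,796.1) = 2678.1 × ln(4.718) = 2678.1 × 1.5513 ≈ 4155 m/s.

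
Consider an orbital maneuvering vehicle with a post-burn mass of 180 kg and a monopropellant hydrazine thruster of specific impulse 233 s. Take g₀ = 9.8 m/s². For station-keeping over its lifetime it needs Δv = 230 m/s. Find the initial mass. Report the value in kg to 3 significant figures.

v_e = Isp · g₀ = 233 × 9.8 = 2283.4 m/s.
From the ideal rocket equation, m₀/m_f = exp(Δv / v_e) = exp(230 / 2283.4) = exp(0.1007) = 1.1060.
m₀ = m_f × 1.1060 = 180 × 1.1060 = 199.08 kg.

initial mass ≈ 199 kg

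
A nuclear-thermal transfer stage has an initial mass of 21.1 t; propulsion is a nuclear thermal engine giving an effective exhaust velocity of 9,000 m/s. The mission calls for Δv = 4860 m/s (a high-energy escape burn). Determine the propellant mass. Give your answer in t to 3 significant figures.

By the Tsiolkovsky rocket equation, m₀/m_f = exp(Δv / v_e) = exp(4860 / 9000.0) = exp(0.5400) = 1.7160.
m_f = 21.1 / 1.7160 = 12.296 t, so propellant = m₀ − m_f = 21.1 − 12.296 = 8.804 t.

propellant mass ≈ 8.80 t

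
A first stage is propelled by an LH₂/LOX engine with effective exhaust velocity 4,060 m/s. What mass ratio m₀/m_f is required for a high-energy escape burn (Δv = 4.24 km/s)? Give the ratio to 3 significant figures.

mass ratio ≈ 2.84

m₀/m_f = exp(Δv / v_e) = exp(4240 / 4060.0) = exp(1.0443) = 2.8415.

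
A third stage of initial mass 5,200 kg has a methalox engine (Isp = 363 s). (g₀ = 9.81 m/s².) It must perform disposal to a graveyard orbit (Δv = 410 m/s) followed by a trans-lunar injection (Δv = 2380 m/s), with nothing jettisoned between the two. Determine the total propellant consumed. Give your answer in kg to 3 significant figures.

v_e = Isp · g₀ = 363 × 9.81 = 3561.0 m/s.
After the first burn: m = 5200 × exp(−410/3561.0) = 5200 × 0.89125 = 4,634.5 kg.
After the second burn: m = 4,634.5 × exp(−2380/3561.0) = 4,634.5 × 0.51256 = 2,375.46 kg.
Total propellant = m₀ − m_final = 5200 − 2,375.46 = 2,824.54 kg.

total propellant consumed ≈ 2820 kg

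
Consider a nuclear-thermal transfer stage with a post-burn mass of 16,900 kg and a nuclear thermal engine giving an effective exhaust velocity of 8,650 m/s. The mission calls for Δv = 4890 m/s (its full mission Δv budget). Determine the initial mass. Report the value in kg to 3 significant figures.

m₀/m_f = exp(Δv / v_e) = exp(4890 / 8650.0) = exp(0.5653) = 1.7600.
m₀ = m_f × 1.7600 = 16,900 × 1.7600 = 29,744 kg.

initial mass ≈ 29700 kg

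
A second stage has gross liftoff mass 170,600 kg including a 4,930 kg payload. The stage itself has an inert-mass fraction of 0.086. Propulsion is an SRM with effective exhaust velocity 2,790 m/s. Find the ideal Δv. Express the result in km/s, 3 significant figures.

Stage wet mass = m₀ − payload = 170,600 − 4,930 = 165,670 kg.
Stage dry mass = ε × stage wet mass = 0.086 × 165,670 = 14,247.6 kg.
Burnout mass m_f = stage dry + payload = 14,247.6 + 4,930 = 19,177.6 kg.
Δv = v_e · ln(170,600/19,177.6) = 2790.0 × ln(8.896) = 2790.0 × 2.1856 ≈ 6098 m/s.

Δv ≈ 6.10 km/s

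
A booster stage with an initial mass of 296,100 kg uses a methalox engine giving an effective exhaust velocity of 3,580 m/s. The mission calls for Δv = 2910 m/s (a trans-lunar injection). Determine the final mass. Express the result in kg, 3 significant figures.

final mass ≈ 131000 kg

m₀/m_f = exp(Δv / v_e) = exp(2910 / 3580.0) = exp(0.8128) = 2.2543.
m_f = m₀ / 2.2543 = 296,100 / 2.2543 = 131,349 kg.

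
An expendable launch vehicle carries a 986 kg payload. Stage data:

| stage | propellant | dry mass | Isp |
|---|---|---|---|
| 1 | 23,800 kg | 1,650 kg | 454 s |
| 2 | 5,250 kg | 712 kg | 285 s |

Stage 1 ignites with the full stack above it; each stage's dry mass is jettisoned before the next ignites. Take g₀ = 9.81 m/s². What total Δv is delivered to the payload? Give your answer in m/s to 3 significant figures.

Ignition mass of stage 1 = 23,800+1,650 + 5,250+712 + 986 = 32,398 kg.
Stage 1: m₀ = 32,398 kg, m_f = 32,398 − 23,800 = 8,598 kg; Δv = 454×9.81×ln(3.768) = 4453.7×1.3266 ≈ 5908 m/s.
Stage 2: m₀ = 6,948 kg, m_f = 6,948 − 5,250 = 1,698 kg; Δv = 285×9.81×ln(4.092) = 2795.9×1.4090 ≈ 3939 m/s.
Total Δv = 5908 + 3939 = 9847 m/s.

Δv ≈ 9850 m/s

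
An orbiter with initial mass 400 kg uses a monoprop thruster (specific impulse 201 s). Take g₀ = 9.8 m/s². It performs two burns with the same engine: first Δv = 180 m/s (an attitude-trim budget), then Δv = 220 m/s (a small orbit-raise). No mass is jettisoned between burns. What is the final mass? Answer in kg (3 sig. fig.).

final mass ≈ 326 kg

v_e = Isp · g₀ = 201 × 9.8 = 1969.8 m/s.
After the first burn: m = 400 × exp(−180/1969.8) = 400 × 0.91267 = 365.068 kg.
After the second burn: m = 365.068 × exp(−220/1969.8) = 365.068 × 0.89432 = 326.488 kg.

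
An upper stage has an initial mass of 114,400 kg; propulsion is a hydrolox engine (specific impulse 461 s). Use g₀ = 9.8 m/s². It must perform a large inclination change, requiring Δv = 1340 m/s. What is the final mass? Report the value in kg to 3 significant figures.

v_e = Isp · g₀ = 461 × 9.8 = 4517.8 m/s.
Using Δv = v_e ln(m₀/m_f): m₀/m_f = exp(Δv / v_e) = exp(1340 / 4517.8) = exp(0.2966) = 1.3453.
m_f = m₀ / 1.3453 = 114,400 / 1.3453 = 85,036.8 kg.

final mass ≈ 85000 kg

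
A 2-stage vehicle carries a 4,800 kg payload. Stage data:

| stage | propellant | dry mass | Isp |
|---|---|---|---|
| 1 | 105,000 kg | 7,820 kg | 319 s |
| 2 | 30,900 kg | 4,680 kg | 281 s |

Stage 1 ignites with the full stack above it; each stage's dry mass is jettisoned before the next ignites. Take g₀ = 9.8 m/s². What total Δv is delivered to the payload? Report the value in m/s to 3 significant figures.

Ignition mass of stage 1 = 105,000+7,820 + 30,900+4,680 + 4,800 = 153,200 kg.
Stage 1: m₀ = 153,200 kg, m_f = 153,200 − 105,000 = 48,200 kg; Δv = 319×9.8×ln(3.178) = 3126.2×1.1564 ≈ 3615 m/s.
Stage 2: m₀ = 40,380 kg, m_f = 40,380 − 30,900 = 9,480 kg; Δv = 281×9.8×ln(4.259) = 2753.8×1.4492 ≈ 3991 m/s.
Total Δv = 3615 + 3991 = 7606 m/s.

Δv ≈ 7610 m/s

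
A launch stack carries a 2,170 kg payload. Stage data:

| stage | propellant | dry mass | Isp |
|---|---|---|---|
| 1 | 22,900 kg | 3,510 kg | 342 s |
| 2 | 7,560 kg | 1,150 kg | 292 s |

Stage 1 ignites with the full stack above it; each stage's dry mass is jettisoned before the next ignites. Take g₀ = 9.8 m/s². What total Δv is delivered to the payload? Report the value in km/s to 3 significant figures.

Ignition mass of stage 1 = 22,900+3,510 + 7,560+1,150 + 2,170 = 37,290 kg.
Stage 1: m₀ = 37,290 kg, m_f = 37,290 − 22,900 = 14,390 kg; Δv = 342×9.8×ln(2.591) = 3351.6×0.9522 ≈ 3191 m/s.
Stage 2: m₀ = 10,880 kg, m_f = 10,880 − 7,560 = 3,320 kg; Δv = 292×9.8×ln(3.277) = 2861.6×1.1870 ≈ 3397 m/s.
Total Δv = 3191 + 3397 = 6588 m/s.

Δv ≈ 6.59 km/s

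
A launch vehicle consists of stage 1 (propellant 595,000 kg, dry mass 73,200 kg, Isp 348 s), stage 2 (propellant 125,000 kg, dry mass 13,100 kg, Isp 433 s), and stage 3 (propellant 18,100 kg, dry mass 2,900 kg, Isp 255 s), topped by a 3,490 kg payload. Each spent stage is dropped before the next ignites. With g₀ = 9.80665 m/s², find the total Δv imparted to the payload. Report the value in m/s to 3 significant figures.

Δv ≈ 13900 m/s

Ignition mass of stage 1 = 595,000+73,200 + 125,000+13,100 + 18,100+2,900 + 3,490 = 830,790 kg.
Stage 1: m₀ = 830,790 kg, m_f = 830,790 − 595,000 = 235,790 kg; Δv = 348×9.80665×ln(3.523) = 3412.7×1.2594 ≈ 4298 m/s.
Stage 2: m₀ = 162,590 kg, m_f = 162,590 − 125,000 = 37,590 kg; Δv = 433×9.80665×ln(4.325) = 4246.3×1.4645 ≈ 6219 m/s.
Stage 3: m₀ = 24,490 kg, m_f = 24,490 − 18,100 = 6,390 kg; Δv = 255×9.80665×ln(3.833) = 2500.7×1.3435 ≈ 3360 m/s.
Total Δv = 4298 + 6219 + 3360 = 13877 m/s.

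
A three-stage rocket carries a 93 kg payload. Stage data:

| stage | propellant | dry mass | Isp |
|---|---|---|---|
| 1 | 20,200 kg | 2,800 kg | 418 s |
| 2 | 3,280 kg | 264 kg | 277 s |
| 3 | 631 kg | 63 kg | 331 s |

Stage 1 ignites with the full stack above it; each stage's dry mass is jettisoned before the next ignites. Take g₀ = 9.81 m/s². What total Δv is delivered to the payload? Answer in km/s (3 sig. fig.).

Δv ≈ 14.6 km/s

Ignition mass of stage 1 = 20,200+2,800 + 3,280+264 + 631+63 + 93 = 27,331 kg.
Stage 1: m₀ = 27,331 kg, m_f = 27,331 − 20,200 = 7,131 kg; Δv = 418×9.81×ln(3.833) = 4100.6×1.3436 ≈ 5509 m/s.
Stage 2: m₀ = 4,331 kg, m_f = 4,331 − 3,280 = 1,051 kg; Δv = 277×9.81×ln(4.121) = 2717.4×1.4161 ≈ 3848 m/s.
Stage 3: m₀ = 787 kg, m_f = 787 − 631 = 156 kg; Δv = 331×9.81×ln(5.045) = 3247.1×1.6184 ≈ 5255 m/s.
Total Δv = 5509 + 3848 + 5255 = 14612 m/s.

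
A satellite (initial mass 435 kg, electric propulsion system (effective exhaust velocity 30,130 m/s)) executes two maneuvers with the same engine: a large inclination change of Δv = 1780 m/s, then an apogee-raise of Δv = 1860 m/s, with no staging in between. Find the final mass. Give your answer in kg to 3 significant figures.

final mass ≈ 385 kg

After the first burn: m = 435 × exp(−1780/30130.0) = 435 × 0.94263 = 410.044 kg.
After the second burn: m = 410.044 × exp(−1860/30130.0) = 410.044 × 0.94013 = 385.495 kg.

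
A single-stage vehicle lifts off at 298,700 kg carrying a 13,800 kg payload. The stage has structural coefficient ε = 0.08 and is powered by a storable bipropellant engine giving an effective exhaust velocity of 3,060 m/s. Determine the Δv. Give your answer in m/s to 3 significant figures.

Stage wet mass = m₀ − payload = 298,700 − 13,800 = 284,900 kg.
Stage dry mass = ε × stage wet mass = 0.08 × 284,900 = 22,792 kg.
Burnout mass m_f = stage dry + payload = 22,792 + 13,800 = 36,592 kg.
Δv = v_e · ln(298,700/36,592) = 3060.0 × ln(8.163) = 3060.0 × 2.0996 ≈ 6425 m/s.

Δv ≈ 6420 m/s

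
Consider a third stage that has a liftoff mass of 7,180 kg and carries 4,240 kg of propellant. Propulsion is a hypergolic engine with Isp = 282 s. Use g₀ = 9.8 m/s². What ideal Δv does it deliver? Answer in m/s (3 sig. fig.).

v_e = Isp · g₀ = 282 × 9.8 = 2763.6 m/s.
m_f = m₀ − m_prop = 7,180 − 4,240 = 2,940 kg.
Using Δv = v_e ln(m₀/m_f): Δv = v_e · ln(m₀/m_f) = 2763.6 × ln(2.442) = 2763.6 × 0.8929 ≈ 2467.6 m/s.

Δv ≈ 2470 m/s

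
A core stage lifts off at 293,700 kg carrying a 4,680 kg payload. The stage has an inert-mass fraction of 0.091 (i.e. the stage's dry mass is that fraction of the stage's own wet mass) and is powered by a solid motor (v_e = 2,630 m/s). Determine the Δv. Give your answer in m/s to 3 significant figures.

Stage wet mass = m₀ − payload = 293,700 − 4,680 = 289,020 kg.
Stage dry mass = ε × stage wet mass = 0.091 × 289,020 = 26,300.8 kg.
Burnout mass m_f = stage dry + payload = 26,300.8 + 4,680 = 30,980.8 kg.
Rocket equation: Δv = v_e · ln(293,700/30,980.8) = 2630.0 × ln(9.48) = 2630.0 × 2.2492 ≈ 5915 m/s.

Δv ≈ 5920 m/s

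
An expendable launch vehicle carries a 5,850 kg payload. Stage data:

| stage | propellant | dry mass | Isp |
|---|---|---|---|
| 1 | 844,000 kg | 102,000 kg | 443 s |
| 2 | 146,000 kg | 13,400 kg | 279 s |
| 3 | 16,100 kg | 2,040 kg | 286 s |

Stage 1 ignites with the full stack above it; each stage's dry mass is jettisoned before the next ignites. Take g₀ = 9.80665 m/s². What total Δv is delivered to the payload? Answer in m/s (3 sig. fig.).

Ignition mass of stage 1 = 844,000+102,000 + 146,000+13,400 + 16,100+2,040 + 5,850 = 1,129,390 kg.
Stage 1: m₀ = 1,129,390 kg, m_f = 1,129,390 − 844,000 = 285,390 kg; Δv = 443×9.80665×ln(3.957) = 4344.3×1.3756 ≈ 5976 m/s.
Stage 2: m₀ = 183,390 kg, m_f = 183,390 − 146,000 = 37,390 kg; Δv = 279×9.80665×ln(4.905) = 2736.1×1.5902 ≈ 4351 m/s.
Stage 3: m₀ = 23,990 kg, m_f = 23,990 − 16,100 = 7,890 kg; Δv = 286×9.80665×ln(3.041) = 2804.7×1.1120 ≈ 3119 m/s.
Total Δv = 5976 + 4351 + 3119 = 13446 m/s.

Δv ≈ 13400 m/s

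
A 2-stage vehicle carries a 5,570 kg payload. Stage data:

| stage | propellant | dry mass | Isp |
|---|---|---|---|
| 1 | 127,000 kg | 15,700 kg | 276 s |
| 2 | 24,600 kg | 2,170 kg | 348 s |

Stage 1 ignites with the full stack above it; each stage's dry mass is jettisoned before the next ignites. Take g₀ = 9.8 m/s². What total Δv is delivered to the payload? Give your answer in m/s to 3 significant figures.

Δv ≈ 8370 m/s

Ignition mass of stage 1 = 127,000+15,700 + 24,600+2,170 + 5,570 = 175,040 kg.
Stage 1: m₀ = 175,040 kg, m_f = 175,040 − 127,000 = 48,040 kg; Δv = 276×9.8×ln(3.644) = 2704.8×1.2930 ≈ 3497 m/s.
Stage 2: m₀ = 32,340 kg, m_f = 32,340 − 24,600 = 7,740 kg; Δv = 348×9.8×ln(4.178) = 3410.4×1.4299 ≈ 4877 m/s.
Total Δv = 3497 + 4877 = 8374 m/s.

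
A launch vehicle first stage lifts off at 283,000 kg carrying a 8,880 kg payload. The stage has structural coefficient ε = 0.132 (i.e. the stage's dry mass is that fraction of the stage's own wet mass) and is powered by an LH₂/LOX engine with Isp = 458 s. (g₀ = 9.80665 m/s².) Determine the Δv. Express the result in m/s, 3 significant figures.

Δv ≈ 8250 m/s

Stage wet mass = m₀ − payload = 283,000 − 8,880 = 274,120 kg.
Stage dry mass = ε × stage wet mass = 0.132 × 274,120 = 36,183.8 kg.
Burnout mass m_f = stage dry + payload = 36,183.8 + 8,880 = 45,063.8 kg.
v_e = Isp · g₀ = 458 × 9.80665 = 4491.4 m/s.
Rocket equation: Δv = v_e · ln(283,000/45,063.8) = 4491.4 × ln(6.28) = 4491.4 × 1.8374 ≈ 8252 m/s.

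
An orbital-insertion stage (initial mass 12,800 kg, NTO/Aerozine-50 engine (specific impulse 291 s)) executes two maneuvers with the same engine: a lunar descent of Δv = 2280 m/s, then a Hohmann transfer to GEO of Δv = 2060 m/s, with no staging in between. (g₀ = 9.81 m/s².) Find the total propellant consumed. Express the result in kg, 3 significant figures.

total propellant consumed ≈ 10000 kg

v_e = Isp · g₀ = 291 × 9.81 = 2854.7 m/s.
After the first burn: m = 12800 × exp(−2280/2854.7) = 12800 × 0.44992 = 5,758.98 kg.
After the second burn: m = 5,758.98 × exp(−2060/2854.7) = 5,758.98 × 0.48597 = 2,798.69 kg.
Total propellant = m₀ − m_final = 12800 − 2,798.69 = 10,001.31 kg.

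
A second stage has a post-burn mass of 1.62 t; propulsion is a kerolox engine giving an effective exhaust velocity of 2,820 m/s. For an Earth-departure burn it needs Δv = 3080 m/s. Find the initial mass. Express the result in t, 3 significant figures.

initial mass ≈ 4.83 t

By the Tsiolkovsky rocket equation, m₀/m_f = exp(Δv / v_e) = exp(3080 / 2820.0) = exp(1.0922) = 2.9808.
m₀ = m_f × 2.9808 = 1.62 × 2.9808 = 4.8289 t.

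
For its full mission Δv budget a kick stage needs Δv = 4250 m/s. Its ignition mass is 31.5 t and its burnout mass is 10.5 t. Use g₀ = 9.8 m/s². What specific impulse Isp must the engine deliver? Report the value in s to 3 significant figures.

Isp ≈ 395 s

ln(m₀/m_f) = ln(31500/10500) = ln(3) = 1.0986.
By the Tsiolkovsky rocket equation, v_e = Δv / ln(m₀/m_f) = 4250 / 1.0986 = 3868.5 m/s.
Isp = v_e / g₀ = 3868.5 / 9.8 = 394.7 s.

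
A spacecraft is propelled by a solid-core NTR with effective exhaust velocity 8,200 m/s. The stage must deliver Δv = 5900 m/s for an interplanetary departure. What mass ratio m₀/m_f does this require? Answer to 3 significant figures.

By the Tsiolkovsky rocket equation, m₀/m_f = exp(Δv / v_e) = exp(5900 / 8200.0) = exp(0.7195) = 2.0534.

mass ratio ≈ 2.05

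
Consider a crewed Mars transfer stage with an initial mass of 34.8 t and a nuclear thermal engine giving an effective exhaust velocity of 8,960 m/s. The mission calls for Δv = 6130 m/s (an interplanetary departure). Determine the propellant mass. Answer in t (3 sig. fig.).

propellant mass ≈ 17.2 t

From the ideal rocket equation, m₀/m_f = exp(Δv / v_e) = exp(6130 / 8960.0) = exp(0.6842) = 1.9821.
m_f = 34.8 / 1.9821 = 17.5571 t, so propellant = m₀ − m_f = 34.8 − 17.5571 = 17.2429 t.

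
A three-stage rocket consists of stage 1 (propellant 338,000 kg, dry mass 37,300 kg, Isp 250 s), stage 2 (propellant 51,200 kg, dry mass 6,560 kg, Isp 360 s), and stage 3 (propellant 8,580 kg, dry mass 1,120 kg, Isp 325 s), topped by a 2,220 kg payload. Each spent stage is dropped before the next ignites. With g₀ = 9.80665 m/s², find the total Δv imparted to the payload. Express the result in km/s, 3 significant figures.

Δv ≈ 12.2 km/s

Ignition mass of stage 1 = 338,000+37,300 + 51,200+6,560 + 8,580+1,120 + 2,220 = 444,980 kg.
Stage 1: m₀ = 444,980 kg, m_f = 444,980 − 338,000 = 106,980 kg; Δv = 250×9.80665×ln(4.159) = 2451.7×1.4254 ≈ 3495 m/s.
Stage 2: m₀ = 69,680 kg, m_f = 69,680 − 51,200 = 18,480 kg; Δv = 360×9.80665×ln(3.771) = 3530.4×1.3272 ≈ 4686 m/s.
Stage 3: m₀ = 11,920 kg, m_f = 11,920 − 8,580 = 3,340 kg; Δv = 325×9.80665×ln(3.569) = 3187.2×1.2722 ≈ 4055 m/s.
Total Δv = 3495 + 4686 + 4055 = 12236 m/s.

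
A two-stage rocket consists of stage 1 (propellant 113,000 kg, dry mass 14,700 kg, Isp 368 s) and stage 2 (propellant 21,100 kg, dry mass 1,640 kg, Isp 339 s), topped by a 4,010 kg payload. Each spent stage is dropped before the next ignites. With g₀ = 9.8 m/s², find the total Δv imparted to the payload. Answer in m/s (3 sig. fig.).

Δv ≈ 9910 m/s

Ignition mass of stage 1 = 113,000+14,700 + 21,100+1,640 + 4,010 = 154,450 kg.
Stage 1: m₀ = 154,450 kg, m_f = 154,450 − 113,000 = 41,450 kg; Δv = 368×9.8×ln(3.726) = 3606.4×1.3154 ≈ 4744 m/s.
Stage 2: m₀ = 26,750 kg, m_f = 26,750 − 21,100 = 5,650 kg; Δv = 339×9.8×ln(4.735) = 3322.2×1.5549 ≈ 5166 m/s.
Total Δv = 4744 + 5166 = 9910 m/s.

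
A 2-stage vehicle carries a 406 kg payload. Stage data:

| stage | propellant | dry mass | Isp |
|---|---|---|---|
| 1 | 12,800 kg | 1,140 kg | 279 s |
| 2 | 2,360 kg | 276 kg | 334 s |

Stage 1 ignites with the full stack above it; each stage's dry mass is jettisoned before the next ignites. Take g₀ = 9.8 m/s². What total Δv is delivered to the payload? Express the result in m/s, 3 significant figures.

Ignition mass of stage 1 = 12,800+1,140 + 2,360+276 + 406 = 16,982 kg.
Stage 1: m₀ = 16,982 kg, m_f = 16,982 − 12,800 = 4,182 kg; Δv = 279×9.8×ln(4.061) = 2734.2×1.4014 ≈ 3832 m/s.
Stage 2: m₀ = 3,042 kg, m_f = 3,042 − 2,360 = 682 kg; Δv = 334×9.8×ln(4.46) = 3273.2×1.4952 ≈ 4894 m/s.
Total Δv = 3832 + 4894 = 8726 m/s.

Δv ≈ 8730 m/s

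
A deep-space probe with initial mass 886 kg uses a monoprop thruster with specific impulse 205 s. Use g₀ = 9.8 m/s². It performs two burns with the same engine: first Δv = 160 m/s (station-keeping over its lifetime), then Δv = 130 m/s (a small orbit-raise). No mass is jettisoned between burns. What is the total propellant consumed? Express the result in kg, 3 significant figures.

total propellant consumed ≈ 119 kg

v_e = Isp · g₀ = 205 × 9.8 = 2009.0 m/s.
After the first burn: m = 886 × exp(−160/2009.0) = 886 × 0.92345 = 818.177 kg.
After the second burn: m = 818.177 × exp(−130/2009.0) = 818.177 × 0.93734 = 766.91 kg.
Total propellant = m₀ − m_final = 886 − 766.91 = 119.09 kg.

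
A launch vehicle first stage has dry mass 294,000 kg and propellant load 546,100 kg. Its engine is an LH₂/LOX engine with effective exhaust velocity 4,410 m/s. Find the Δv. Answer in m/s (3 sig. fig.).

Δv ≈ 4630 m/s

m₀ = m_dry + m_prop = 294,000 + 546,100 = 840,100 kg.
Δv = v_e · ln(m₀/m_f) = 4410.0 × ln(2.857) = 4410.0 × 1.0499 ≈ 4630.2 m/s.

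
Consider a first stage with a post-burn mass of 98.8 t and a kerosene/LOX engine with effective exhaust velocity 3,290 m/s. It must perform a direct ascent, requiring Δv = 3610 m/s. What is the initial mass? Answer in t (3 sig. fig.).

From the ideal rocket equation, m₀/m_f = exp(Δv / v_e) = exp(3610 / 3290.0) = exp(1.0973) = 2.9960.
m₀ = m_f × 2.9960 = 98.8 × 2.9960 = 296.005 t.

initial mass ≈ 296 t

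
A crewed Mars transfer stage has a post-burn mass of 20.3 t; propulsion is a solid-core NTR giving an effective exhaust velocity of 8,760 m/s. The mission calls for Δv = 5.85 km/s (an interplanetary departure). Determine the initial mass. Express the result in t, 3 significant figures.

m₀/m_f = exp(Δv / v_e) = exp(5850 / 8760.0) = exp(0.6678) = 1.9500.
m₀ = m_f × 1.9500 = 20.3 × 1.9500 = 39.585 t.

initial mass ≈ 39.6 t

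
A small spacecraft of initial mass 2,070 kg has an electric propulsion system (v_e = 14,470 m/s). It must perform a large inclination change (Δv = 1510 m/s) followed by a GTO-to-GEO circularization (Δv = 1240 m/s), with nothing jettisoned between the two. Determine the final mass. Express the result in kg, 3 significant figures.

final mass ≈ 1710 kg

After the first burn: m = 2070 × exp(−1510/14470.0) = 2070 × 0.90091 = 1,864.88 kg.
After the second burn: m = 1,864.88 × exp(−1240/14470.0) = 1,864.88 × 0.91787 = 1,711.72 kg.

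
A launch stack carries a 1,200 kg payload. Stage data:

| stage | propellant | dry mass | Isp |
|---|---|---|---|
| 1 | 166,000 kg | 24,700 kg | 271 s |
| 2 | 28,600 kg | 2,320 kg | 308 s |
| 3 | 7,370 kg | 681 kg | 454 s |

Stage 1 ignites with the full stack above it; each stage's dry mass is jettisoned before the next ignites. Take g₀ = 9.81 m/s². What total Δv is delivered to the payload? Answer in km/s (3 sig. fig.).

Ignition mass of stage 1 = 166,000+24,700 + 28,600+2,320 + 7,370+681 + 1,200 = 230,871 kg.
Stage 1: m₀ = 230,871 kg, m_f = 230,871 − 166,000 = 64,871 kg; Δv = 271×9.81×ln(3.559) = 2658.5×1.2695 ≈ 3375 m/s.
Stage 2: m₀ = 40,171 kg, m_f = 40,171 − 28,600 = 11,571 kg; Δv = 308×9.81×ln(3.472) = 3021.5×1.2446 ≈ 3761 m/s.
Stage 3: m₀ = 9,251 kg, m_f = 9,251 − 7,370 = 1,881 kg; Δv = 454×9.81×ln(4.918) = 4453.7×1.5929 ≈ 7094 m/s.
Total Δv = 3375 + 3761 + 7094 = 14230 m/s.

Δv ≈ 14.2 km/s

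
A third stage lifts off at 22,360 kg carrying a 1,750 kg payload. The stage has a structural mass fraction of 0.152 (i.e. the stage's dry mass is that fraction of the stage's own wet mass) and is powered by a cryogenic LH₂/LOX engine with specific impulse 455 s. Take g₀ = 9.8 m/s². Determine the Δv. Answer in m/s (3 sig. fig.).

Δv ≈ 6780 m/s

Stage wet mass = m₀ − payload = 22,360 − 1,750 = 20,610 kg.
Stage dry mass = ε × stage wet mass = 0.152 × 20,610 = 3,132.72 kg.
Burnout mass m_f = stage dry + payload = 3,132.72 + 1,750 = 4,882.72 kg.
v_e = Isp · g₀ = 455 × 9.8 = 4459.0 m/s.
Δv = v_e · ln(22,360/4,882.72) = 4459.0 × ln(4.579) = 4459.0 × 1.5216 ≈ 6785 m/s.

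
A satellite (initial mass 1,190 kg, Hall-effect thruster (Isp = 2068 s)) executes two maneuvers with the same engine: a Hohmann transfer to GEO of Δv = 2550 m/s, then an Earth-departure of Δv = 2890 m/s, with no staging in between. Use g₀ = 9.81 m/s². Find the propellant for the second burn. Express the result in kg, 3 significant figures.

propellant for the second burn ≈ 139 kg

v_e = Isp · g₀ = 2068 × 9.81 = 20287.1 m/s.
After the first burn: m = 1190 × exp(−2550/20287.1) = 1190 × 0.88188 = 1,049.44 kg.
After the second burn: m = 1,049.44 × exp(−2890/20287.1) = 1,049.44 × 0.86723 = 910.106 kg.
Second-burn propellant = 1,049.44 − 910.106 = 139.334 kg.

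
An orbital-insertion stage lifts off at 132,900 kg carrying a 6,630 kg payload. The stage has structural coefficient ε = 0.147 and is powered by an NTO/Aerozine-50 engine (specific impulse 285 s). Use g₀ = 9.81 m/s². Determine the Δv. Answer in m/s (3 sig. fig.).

Stage wet mass = m₀ − payload = 132,900 − 6,630 = 126,270 kg.
Stage dry mass = ε × stage wet mass = 0.147 × 126,270 = 18,561.7 kg.
Burnout mass m_f = stage dry + payload = 18,561.7 + 6,630 = 25,191.7 kg.
v_e = Isp · g₀ = 285 × 9.81 = 2795.9 m/s.
Δv = v_e · ln(132,900/25,191.7) = 2795.9 × ln(5.276) = 2795.9 × 1.6631 ≈ 4650 m/s.

Δv ≈ 4650 m/s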